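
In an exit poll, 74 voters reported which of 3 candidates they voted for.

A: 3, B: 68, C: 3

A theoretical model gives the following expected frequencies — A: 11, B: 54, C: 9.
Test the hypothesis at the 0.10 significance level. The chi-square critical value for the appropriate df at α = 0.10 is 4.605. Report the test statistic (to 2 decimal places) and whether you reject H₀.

A: (3 − 11)²/11 = 64/11 = 5.818
B: (68 − 54)²/54 = 196/54 = 3.630
C: (3 − 9)²/9 = 36/9 = 4.000
Sum = 13.45
df = 2. Since 13.45 > 4.605, we reject H₀.

13.45; reject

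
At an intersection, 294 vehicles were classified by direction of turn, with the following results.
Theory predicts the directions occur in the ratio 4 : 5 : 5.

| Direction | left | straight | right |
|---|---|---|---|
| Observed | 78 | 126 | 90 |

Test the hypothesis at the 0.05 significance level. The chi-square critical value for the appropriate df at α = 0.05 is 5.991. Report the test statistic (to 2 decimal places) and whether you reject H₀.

6.77; reject

Ratio total = 14. Expected counts: 294×4/14 = 84, 294×5/14 = 105, 294×5/14 = 105.
left: (78 − 84)²/84 = 36/84 = 0.429
straight: (126 − 105)²/105 = 441/105 = 4.200
right: (90 − 105)²/105 = 225/105 = 2.143
Sum = 6.77
df = 2. Since 6.77 > 5.991, we reject H₀.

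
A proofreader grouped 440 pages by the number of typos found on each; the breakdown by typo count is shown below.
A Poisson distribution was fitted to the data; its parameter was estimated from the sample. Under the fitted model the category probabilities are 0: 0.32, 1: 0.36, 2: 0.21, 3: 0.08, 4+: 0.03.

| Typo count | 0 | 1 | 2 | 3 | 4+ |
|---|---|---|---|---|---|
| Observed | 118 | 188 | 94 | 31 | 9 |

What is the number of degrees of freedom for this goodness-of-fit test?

There are k = 5 categories and 1 parameter estimated from the data, so df = 5 − 1 − 1 = 3.

3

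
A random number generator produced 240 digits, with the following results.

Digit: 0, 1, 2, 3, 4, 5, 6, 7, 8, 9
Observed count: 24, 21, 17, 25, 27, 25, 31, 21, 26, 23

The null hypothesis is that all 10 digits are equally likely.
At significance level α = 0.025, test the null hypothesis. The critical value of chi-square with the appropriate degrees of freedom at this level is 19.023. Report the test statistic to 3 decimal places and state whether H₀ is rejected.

Under H₀ each category has probability 1/10, so each expected count is 240/10 = 24.
χ² = (24−24)²/24 + (21−24)²/24 + (17−24)²/24 + (25−24)²/24 + (27−24)²/24 + (25−24)²/24 + (31−24)²/24 + (21−24)²/24 + (26−24)²/24 + (23−24)²/24
   = 0.0000 + 0.3750 + 2.0417 + 0.0417 + 0.3750 + 0.0417 + 2.0417 + 0.3750 + 0.1667 + 0.0417
Sum = 5.500
df = 9. Since 5.500 < 19.023, we do not reject H₀.

5.500; do not reject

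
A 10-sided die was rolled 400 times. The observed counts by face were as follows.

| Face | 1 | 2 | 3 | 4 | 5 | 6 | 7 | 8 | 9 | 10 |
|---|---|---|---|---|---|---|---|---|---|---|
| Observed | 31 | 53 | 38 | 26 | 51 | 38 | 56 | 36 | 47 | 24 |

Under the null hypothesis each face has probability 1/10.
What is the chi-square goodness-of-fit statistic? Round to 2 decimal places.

28.80

Under H₀ each category has probability 1/10, so each expected count is 400/10 = 40.
1: (31 − 40)²/40 = 81/40 = 2.025
2: (53 − 40)²/40 = 169/40 = 4.225
3: (38 − 40)²/40 = 4/40 = 0.100
4: (26 − 40)²/40 = 196/40 = 4.900
5: (51 − 40)²/40 = 121/40 = 3.025
6: (38 − 40)²/40 = 4/40 = 0.100
7: (56 − 40)²/40 = 256/40 = 6.400
8: (36 − 40)²/40 = 16/40 = 0.400
9: (47 − 40)²/40 = 49/40 = 1.225
10: (24 − 40)²/40 = 256/40 = 6.400
Sum = 28.80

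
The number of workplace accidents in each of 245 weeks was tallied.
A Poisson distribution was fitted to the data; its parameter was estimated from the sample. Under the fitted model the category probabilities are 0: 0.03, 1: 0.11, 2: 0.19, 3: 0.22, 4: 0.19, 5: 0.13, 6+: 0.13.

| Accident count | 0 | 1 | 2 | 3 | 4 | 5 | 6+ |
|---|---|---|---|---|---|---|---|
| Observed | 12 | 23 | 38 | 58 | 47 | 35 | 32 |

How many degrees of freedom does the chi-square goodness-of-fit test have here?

5

There are k = 7 categories and 1 parameter estimated from the data, so df = 7 − 1 − 1 = 5.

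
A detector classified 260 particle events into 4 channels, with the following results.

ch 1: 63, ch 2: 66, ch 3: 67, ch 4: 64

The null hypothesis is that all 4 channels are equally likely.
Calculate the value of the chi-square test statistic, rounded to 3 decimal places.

0.154

Expected count for each of the 4 categories: 260/4 = 65.
χ² = (63−65)²/65 + (66−65)²/65 + (67−65)²/65 + (64−65)²/65
   = 0.0615 + 0.0154 + 0.0615 + 0.0154
Sum = 0.154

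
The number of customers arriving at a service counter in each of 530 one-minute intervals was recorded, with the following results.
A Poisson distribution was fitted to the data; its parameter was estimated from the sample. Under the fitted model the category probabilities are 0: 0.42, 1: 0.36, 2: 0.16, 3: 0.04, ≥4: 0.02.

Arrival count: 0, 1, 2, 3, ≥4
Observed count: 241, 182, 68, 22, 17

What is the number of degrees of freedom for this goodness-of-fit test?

3

There are k = 5 categories and 1 parameter estimated from the data, so df = 5 − 1 − 1 = 3.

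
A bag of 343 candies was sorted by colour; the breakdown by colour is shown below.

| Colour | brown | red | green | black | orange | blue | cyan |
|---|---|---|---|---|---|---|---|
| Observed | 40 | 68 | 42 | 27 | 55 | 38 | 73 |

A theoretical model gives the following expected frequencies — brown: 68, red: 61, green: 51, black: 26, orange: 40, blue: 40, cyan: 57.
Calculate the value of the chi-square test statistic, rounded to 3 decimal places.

24.176

cat         O        E   (O−E)²/E
brown      40       68    11.5294
red        68       61     0.8033
green      42       51     1.5882
black      27       26     0.0385
orange     55       40     5.6250
blue       38       40     0.1000
cyan       73       57     4.4912
Sum = 24.176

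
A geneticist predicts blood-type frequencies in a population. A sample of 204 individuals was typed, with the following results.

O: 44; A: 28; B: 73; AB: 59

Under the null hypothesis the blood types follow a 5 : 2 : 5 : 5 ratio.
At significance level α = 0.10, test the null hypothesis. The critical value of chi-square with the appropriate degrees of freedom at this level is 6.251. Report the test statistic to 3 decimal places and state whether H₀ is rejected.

7.767; reject

Ratio total = 17. Expected counts: 204×5/17 = 60, 204×2/17 = 24, 204×5/17 = 60, 204×5/17 = 60.
O: (44 − 60)²/60 = 256/60 = 4.2667
A: (28 − 24)²/24 = 16/24 = 0.6667
B: (73 − 60)²/60 = 169/60 = 2.8167
AB: (59 − 60)²/60 = 1/60 = 0.0167
Sum = 7.767
df = 3. Since 7.767 > 6.251, we reject H₀.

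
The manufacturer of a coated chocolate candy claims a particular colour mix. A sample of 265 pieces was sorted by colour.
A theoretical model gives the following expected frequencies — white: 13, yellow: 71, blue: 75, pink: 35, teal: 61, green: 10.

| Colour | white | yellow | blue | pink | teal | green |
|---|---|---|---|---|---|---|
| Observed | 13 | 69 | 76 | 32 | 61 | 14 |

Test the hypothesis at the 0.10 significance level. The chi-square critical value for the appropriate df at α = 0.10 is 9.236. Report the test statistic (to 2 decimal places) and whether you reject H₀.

1.93; do not reject

χ² = (13−13)²/13 + (69−71)²/71 + (76−75)²/75 + (32−35)²/35 + (61−61)²/61 + (14−10)²/10
   = 0.000 + 0.056 + 0.013 + 0.257 + 0.000 + 1.600
Sum = 1.93
df = 5. Since 1.93 < 9.236, we do not reject H₀.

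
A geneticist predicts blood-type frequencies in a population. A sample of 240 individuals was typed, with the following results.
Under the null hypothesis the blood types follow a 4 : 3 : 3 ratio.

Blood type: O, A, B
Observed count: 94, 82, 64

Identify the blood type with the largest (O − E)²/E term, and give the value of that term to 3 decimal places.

Ratio total = 10. Expected counts: 240×4/10 = 96, 240×3/10 = 72, 240×3/10 = 72.
χ² = (94−96)²/96 + (82−72)²/72 + (64−72)²/72
   = 0.0417 + 1.3889 + 0.8889
The largest term is for A: 1.389.

A, 1.389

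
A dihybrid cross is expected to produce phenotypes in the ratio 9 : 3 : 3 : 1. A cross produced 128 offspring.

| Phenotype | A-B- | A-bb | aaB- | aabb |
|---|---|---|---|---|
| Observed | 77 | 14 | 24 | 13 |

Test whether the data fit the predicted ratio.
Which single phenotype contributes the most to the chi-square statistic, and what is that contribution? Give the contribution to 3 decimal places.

Ratio total = 16. Expected counts: 128×9/16 = 72, 128×3/16 = 24, 128×3/16 = 24, 128×1/16 = 8.
A-B-: (77 − 72)²/72 = 25/72 = 0.3472
A-bb: (14 − 24)²/24 = 100/24 = 4.1667
aaB-: (24 − 24)²/24 = 0/24 = 0.0000
aabb: (13 − 8)²/8 = 25/8 = 3.1250
The largest term is for A-bb: 4.167.

A-bb, 4.167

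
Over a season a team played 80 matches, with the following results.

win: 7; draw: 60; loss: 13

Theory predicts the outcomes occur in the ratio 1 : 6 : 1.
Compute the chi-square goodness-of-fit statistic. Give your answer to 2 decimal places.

1.80

Ratio total = 8. Expected counts: 80×1/8 = 10, 80×6/8 = 60, 80×1/8 = 10.
χ² = (7−10)²/10 + (60−60)²/60 + (13−10)²/10
   = 0.900 + 0.000 + 0.900
Sum = 1.80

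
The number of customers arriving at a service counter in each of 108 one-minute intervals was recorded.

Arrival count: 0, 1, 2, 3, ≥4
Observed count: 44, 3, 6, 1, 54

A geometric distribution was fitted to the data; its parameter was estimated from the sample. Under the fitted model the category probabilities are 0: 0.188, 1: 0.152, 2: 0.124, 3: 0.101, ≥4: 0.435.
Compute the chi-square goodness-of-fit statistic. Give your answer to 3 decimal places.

52.748

Expected counts E_i = n·p_i: 108×0.188 = 20.304, 108×0.152 = 16.416, 108×0.124 = 13.392, 108×0.101 = 10.908, 108×0.435 = 46.98.
0: (44 − 20.304)²/20.304 = 561.500416/20.304 = 27.6547
1: (3 − 16.416)²/16.416 = 179.989056/16.416 = 10.9642
2: (6 − 13.392)²/13.392 = 54.641664/13.392 = 4.0802
3: (1 − 10.908)²/10.908 = 98.168464/10.908 = 8.9997
≥4: (54 − 46.98)²/46.98 = 49.2804/46.98 = 1.0490
Sum = 52.748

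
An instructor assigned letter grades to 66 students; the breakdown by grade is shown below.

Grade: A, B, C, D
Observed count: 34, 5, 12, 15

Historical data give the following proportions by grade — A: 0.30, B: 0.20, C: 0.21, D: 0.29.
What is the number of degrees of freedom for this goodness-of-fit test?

There are k = 4 categories and no parameters were estimated from the data, so df = 4 − 1 = 3.

3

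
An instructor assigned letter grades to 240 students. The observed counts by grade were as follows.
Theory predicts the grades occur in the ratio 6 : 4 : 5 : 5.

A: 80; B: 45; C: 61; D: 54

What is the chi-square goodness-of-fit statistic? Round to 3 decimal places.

Ratio total = 20. Expected counts: 240×6/20 = 72, 240×4/20 = 48, 240×5/20 = 60, 240×5/20 = 60.
A: (80 − 72)²/72 = 64/72 = 0.8889
B: (45 − 48)²/48 = 9/48 = 0.1875
C: (61 − 60)²/60 = 1/60 = 0.0167
D: (54 − 60)²/60 = 36/60 = 0.6000
Sum = 1.693

1.693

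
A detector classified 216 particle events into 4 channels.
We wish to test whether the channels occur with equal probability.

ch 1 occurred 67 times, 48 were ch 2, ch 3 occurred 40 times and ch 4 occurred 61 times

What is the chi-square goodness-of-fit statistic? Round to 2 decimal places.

8.33

Under H₀ each category has probability 1/4, so each expected count is 216/4 = 54.
cat         O        E   (O−E)²/E
ch 1       67       54      3.130
ch 2       48       54      0.667
ch 3       40       54      3.630
ch 4       61       54      0.907
Sum = 8.33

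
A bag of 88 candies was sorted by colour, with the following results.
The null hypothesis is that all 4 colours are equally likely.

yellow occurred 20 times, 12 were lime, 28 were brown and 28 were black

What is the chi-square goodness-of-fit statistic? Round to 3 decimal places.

8.000

Under H₀ each category has probability 1/4, so each expected count is 88/4 = 22.
cat         O        E   (O−E)²/E
yellow     20       22     0.1818
lime       12       22     4.5455
brown      28       22     1.6364
black      28       22     1.6364
Sum = 8.000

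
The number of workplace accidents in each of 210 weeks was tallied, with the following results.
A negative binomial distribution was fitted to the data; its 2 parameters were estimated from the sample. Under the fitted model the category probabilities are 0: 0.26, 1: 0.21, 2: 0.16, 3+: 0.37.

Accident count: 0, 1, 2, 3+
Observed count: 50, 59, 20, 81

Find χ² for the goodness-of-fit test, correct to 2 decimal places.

11.07

Expected counts E_i = n·p_i: 210×0.26 = 54.6, 210×0.21 = 44.1, 210×0.16 = 33.6, 210×0.37 = 77.7.
cat         O        E   (O−E)²/E
0          50     54.6      0.388
1          59     44.1      5.034
2          20     33.6      5.505
3+         81     77.7      0.140
Sum = 11.07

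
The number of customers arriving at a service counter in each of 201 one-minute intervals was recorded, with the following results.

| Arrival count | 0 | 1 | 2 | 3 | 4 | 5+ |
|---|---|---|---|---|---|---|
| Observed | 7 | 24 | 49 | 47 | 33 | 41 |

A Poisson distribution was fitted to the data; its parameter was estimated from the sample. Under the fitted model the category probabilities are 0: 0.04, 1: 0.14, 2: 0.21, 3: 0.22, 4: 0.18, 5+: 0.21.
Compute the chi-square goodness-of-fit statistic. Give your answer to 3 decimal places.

2.325

Expected counts E_i = n·p_i: 201×0.04 = 8.04, 201×0.14 = 28.14, 201×0.21 = 42.21, 201×0.22 = 44.22, 201×0.18 = 36.18, 201×0.21 = 42.21.
χ² = (7−8.04)²/8.04 + (24−28.14)²/28.14 + (49−42.21)²/42.21 + (47−44.22)²/44.22 + (33−36.18)²/36.18 + (41−42.21)²/42.21
   = 0.1345 + 0.6091 + 1.0923 + 0.1748 + 0.2795 + 0.0347
Sum = 2.325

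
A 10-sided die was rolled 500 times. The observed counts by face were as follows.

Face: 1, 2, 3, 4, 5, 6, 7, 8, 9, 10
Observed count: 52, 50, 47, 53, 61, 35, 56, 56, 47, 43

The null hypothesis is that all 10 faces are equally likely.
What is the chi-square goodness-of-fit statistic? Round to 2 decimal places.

Expected count for each of the 10 categories: 500/10 = 50.
χ² = (52−50)²/50 + (50−50)²/50 + (47−50)²/50 + (53−50)²/50 + (61−50)²/50 + (35−50)²/50 + (56−50)²/50 + (56−50)²/50 + (47−50)²/50 + (43−50)²/50
   = 0.080 + 0.000 + 0.180 + 0.180 + 2.420 + 4.500 + 0.720 + 0.720 + 0.180 + 0.980
Sum = 9.96

9.96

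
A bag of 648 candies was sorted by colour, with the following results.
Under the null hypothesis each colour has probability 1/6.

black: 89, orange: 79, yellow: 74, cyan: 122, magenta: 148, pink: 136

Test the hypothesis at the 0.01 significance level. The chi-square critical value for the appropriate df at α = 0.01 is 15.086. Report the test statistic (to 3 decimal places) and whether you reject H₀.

45.722; reject

Under H₀ each category has probability 1/6, so each expected count is 648/6 = 108.
black: (89 − 108)²/108 = 361/108 = 3.3426
orange: (79 − 108)²/108 = 841/108 = 7.7870
yellow: (74 − 108)²/108 = 1156/108 = 10.7037
cyan: (122 − 108)²/108 = 196/108 = 1.8148
magenta: (148 − 108)²/108 = 1600/108 = 14.8148
pink: (136 − 108)²/108 = 784/108 = 7.2593
Sum = 45.722
df = 5. Since 45.722 > 15.086, we reject H₀.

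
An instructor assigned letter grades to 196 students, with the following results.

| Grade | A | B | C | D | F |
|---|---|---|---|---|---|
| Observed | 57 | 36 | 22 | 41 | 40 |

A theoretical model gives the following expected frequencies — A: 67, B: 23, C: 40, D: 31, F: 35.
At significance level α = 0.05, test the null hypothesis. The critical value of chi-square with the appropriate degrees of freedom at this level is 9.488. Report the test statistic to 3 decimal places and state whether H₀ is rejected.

A: (57 − 67)²/67 = 100/67 = 1.4925
B: (36 − 23)²/23 = 169/23 = 7.3478
C: (22 − 40)²/40 = 324/40 = 8.1000
D: (41 − 31)²/31 = 100/31 = 3.2258
F: (40 − 35)²/35 = 25/35 = 0.7143
Sum = 20.880
df = 4. Since 20.880 > 9.488, we reject H₀.

20.880; reject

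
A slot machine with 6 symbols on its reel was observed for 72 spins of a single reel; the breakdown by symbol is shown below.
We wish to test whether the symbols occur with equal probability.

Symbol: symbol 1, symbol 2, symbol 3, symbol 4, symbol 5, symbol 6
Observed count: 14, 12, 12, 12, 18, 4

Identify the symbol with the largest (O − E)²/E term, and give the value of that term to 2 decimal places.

symbol 6, 5.33

Expected count for each of the 6 categories: 72/6 = 12.
symbol 1: (14 − 12)²/12 = 4/12 = 0.333
symbol 2: (12 − 12)²/12 = 0/12 = 0.000
symbol 3: (12 − 12)²/12 = 0/12 = 0.000
symbol 4: (12 − 12)²/12 = 0/12 = 0.000
symbol 5: (18 − 12)²/12 = 36/12 = 3.000
symbol 6: (4 − 12)²/12 = 64/12 = 5.333
The largest term is for symbol 6: 5.33.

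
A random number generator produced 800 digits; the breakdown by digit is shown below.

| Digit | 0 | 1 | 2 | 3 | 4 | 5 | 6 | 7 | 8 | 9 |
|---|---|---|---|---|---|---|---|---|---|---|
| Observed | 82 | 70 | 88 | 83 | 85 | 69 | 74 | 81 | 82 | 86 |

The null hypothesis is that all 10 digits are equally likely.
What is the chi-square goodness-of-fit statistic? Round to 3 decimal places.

Expected count for each of the 10 categories: 800/10 = 80.
χ² = (82−80)²/80 + (70−80)²/80 + (88−80)²/80 + (83−80)²/80 + (85−80)²/80 + (69−80)²/80 + (74−80)²/80 + (81−80)²/80 + (82−80)²/80 + (86−80)²/80
   = 0.0500 + 1.2500 + 0.8000 + 0.1125 + 0.3125 + 1.5125 + 0.4500 + 0.0125 + 0.0500 + 0.4500
Sum = 5.000

5.000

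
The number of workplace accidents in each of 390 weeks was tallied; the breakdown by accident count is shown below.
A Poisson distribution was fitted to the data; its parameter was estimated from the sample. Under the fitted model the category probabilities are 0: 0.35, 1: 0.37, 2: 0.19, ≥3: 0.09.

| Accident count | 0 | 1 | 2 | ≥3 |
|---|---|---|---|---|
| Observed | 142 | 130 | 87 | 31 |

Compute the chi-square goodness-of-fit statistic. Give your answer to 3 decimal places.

4.363

Expected counts E_i = n·p_i: 390×0.35 = 136.5, 390×0.37 = 144.3, 390×0.19 = 74.1, 390×0.09 = 35.1.
cat         O        E   (O−E)²/E
0         142    136.5     0.2216
1         130    144.3     1.4171
2          87     74.1     2.2457
≥3         31     35.1     0.4789
Sum = 4.363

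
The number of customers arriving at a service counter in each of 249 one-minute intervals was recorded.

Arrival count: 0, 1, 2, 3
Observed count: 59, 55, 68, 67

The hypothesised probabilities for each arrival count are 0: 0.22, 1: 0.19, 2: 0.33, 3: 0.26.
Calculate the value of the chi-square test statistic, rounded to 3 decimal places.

Expected counts E_i = n·p_i: 249×0.22 = 54.78, 249×0.19 = 47.31, 249×0.33 = 82.17, 249×0.26 = 64.74.
0: (59 − 54.78)²/54.78 = 17.8084/54.78 = 0.3251
1: (55 − 47.31)²/47.31 = 59.1361/47.31 = 1.2500
2: (68 − 82.17)²/82.17 = 200.7889/82.17 = 2.4436
3: (67 − 64.74)²/64.74 = 5.1076/64.74 = 0.0789
Sum = 4.098

4.098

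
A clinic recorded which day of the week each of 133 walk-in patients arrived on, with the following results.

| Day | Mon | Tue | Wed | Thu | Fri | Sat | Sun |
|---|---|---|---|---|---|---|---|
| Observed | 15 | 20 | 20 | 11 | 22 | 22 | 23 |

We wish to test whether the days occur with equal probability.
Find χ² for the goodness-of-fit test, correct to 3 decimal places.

Expected count for each of the 7 categories: 133/7 = 19.
χ² = (15−19)²/19 + (20−19)²/19 + (20−19)²/19 + (11−19)²/19 + (22−19)²/19 + (22−19)²/19 + (23−19)²/19
   = 0.8421 + 0.0526 + 0.0526 + 3.3684 + 0.4737 + 0.4737 + 0.8421
Sum = 6.105

6.105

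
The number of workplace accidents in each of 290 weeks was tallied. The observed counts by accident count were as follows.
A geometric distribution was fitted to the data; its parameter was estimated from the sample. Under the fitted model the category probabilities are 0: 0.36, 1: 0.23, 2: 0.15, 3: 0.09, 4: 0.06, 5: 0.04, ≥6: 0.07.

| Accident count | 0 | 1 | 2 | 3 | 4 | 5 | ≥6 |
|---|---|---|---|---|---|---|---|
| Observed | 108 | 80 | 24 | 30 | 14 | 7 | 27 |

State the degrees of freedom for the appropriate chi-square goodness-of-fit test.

There are k = 7 categories and 1 parameter estimated from the data, so df = 7 − 1 − 1 = 5.

5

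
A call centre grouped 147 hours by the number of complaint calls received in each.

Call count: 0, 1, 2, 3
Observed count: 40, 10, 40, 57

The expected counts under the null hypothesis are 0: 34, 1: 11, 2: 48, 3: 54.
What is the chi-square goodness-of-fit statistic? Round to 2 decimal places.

0: (40 − 34)²/34 = 36/34 = 1.059
1: (10 − 11)²/11 = 1/11 = 0.091
2: (40 − 48)²/48 = 64/48 = 1.333
3: (57 − 54)²/54 = 9/54 = 0.167
Sum = 2.65

2.65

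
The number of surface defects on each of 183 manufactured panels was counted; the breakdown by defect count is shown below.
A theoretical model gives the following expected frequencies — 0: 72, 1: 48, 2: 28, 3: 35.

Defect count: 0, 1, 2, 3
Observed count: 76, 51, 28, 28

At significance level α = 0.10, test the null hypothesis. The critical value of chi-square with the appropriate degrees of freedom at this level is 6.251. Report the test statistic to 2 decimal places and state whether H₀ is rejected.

1.81; do not reject

cat         O        E   (O−E)²/E
0          76       72      0.222
1          51       48      0.188
2          28       28      0.000
3          28       35      1.400
Sum = 1.81
df = 3. Since 1.81 < 6.251, we do not reject H₀.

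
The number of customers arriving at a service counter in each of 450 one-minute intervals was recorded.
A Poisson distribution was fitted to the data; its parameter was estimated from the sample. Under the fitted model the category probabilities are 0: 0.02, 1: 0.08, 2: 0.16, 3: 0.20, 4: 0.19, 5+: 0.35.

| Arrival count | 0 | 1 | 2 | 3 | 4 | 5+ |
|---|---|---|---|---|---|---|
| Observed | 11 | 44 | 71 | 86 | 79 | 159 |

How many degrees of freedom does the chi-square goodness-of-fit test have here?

4

There are k = 6 categories and 1 parameter estimated from the data, so df = 6 − 1 − 1 = 4.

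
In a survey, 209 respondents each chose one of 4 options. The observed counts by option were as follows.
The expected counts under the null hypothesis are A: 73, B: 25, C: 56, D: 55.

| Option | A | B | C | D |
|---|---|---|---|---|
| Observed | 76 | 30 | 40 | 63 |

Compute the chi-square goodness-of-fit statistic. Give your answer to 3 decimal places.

A: (76 − 73)²/73 = 9/73 = 0.1233
B: (30 − 25)²/25 = 25/25 = 1.0000
C: (40 − 56)²/56 = 256/56 = 4.5714
D: (63 − 55)²/55 = 64/55 = 1.1636
Sum = 6.858

6.858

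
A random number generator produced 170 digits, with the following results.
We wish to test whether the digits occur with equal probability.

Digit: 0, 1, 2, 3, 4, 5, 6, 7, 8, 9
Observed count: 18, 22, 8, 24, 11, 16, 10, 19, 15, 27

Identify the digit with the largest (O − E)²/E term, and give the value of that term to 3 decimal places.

Under H₀ each category has probability 1/10, so each expected count is 170/10 = 17.
0: (18 − 17)²/17 = 1/17 = 0.0588
1: (22 − 17)²/17 = 25/17 = 1.4706
2: (8 − 17)²/17 = 81/17 = 4.7647
3: (24 − 17)²/17 = 49/17 = 2.8824
4: (11 − 17)²/17 = 36/17 = 2.1176
5: (16 − 17)²/17 = 1/17 = 0.0588
6: (10 − 17)²/17 = 49/17 = 2.8824
7: (19 − 17)²/17 = 4/17 = 0.2353
8: (15 − 17)²/17 = 4/17 = 0.2353
9: (27 − 17)²/17 = 100/17 = 5.8824
The largest term is for 9: 5.882.

9, 5.882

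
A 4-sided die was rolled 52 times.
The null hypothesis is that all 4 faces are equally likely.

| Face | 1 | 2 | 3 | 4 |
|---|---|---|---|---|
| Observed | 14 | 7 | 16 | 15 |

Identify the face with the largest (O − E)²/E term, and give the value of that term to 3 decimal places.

Expected count for each of the 4 categories: 52/4 = 13.
χ² = (14−13)²/13 + (7−13)²/13 + (16−13)²/13 + (15−13)²/13
   = 0.0769 + 2.7692 + 0.6923 + 0.3077
The largest term is for 2: 2.769.

2, 2.769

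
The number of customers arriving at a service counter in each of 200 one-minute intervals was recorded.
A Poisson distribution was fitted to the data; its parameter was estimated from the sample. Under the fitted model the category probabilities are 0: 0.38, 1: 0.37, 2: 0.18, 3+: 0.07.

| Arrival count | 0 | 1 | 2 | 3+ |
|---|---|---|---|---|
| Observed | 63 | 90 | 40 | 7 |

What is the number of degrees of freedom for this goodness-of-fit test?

2

There are k = 4 categories and 1 parameter estimated from the data, so df = 4 − 1 − 1 = 2.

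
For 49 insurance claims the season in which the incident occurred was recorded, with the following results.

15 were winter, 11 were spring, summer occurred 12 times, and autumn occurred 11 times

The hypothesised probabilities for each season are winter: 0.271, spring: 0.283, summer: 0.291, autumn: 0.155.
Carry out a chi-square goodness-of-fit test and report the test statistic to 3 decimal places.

2.700

Expected counts E_i = n·p_i: 49×0.271 = 13.279, 49×0.283 = 13.867, 49×0.291 = 14.259, 49×0.155 = 7.595.
cat         O        E   (O−E)²/E
winter     15   13.279     0.2230
spring     11   13.867     0.5928
summer     12   14.259     0.3579
autumn     11    7.595     1.5265
Sum = 2.700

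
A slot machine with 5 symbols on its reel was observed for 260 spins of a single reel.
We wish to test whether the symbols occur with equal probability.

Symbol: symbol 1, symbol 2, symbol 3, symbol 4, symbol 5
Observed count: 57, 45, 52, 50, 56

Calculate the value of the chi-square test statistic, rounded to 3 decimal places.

Under H₀ each category has probability 1/5, so each expected count is 260/5 = 52.
symbol 1: (57 − 52)²/52 = 25/52 = 0.4808
symbol 2: (45 − 52)²/52 = 49/52 = 0.9423
symbol 3: (52 − 52)²/52 = 0/52 = 0.0000
symbol 4: (50 − 52)²/52 = 4/52 = 0.0769
symbol 5: (56 − 52)²/52 = 16/52 = 0.3077
Sum = 1.808

1.808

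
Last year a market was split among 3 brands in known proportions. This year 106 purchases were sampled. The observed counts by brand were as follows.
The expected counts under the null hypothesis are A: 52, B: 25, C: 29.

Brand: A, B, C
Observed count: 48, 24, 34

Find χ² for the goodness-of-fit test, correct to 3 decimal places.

cat         O        E   (O−E)²/E
A          48       52     0.3077
B          24       25     0.0400
C          34       29     0.8621
Sum = 1.210

1.210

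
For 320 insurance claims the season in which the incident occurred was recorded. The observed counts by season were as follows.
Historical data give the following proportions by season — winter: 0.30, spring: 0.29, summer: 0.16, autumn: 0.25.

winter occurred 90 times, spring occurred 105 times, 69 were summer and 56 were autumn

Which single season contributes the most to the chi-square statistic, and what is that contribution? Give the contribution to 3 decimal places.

autumn, 7.200

Expected counts E_i = n·p_i: 320×0.30 = 96, 320×0.29 = 92.8, 320×0.16 = 51.2, 320×0.25 = 80.
χ² = (90−96)²/96 + (105−92.8)²/92.8 + (69−51.2)²/51.2 + (56−80)²/80
   = 0.3750 + 1.6039 + 6.1883 + 7.2000
The largest term is for autumn: 7.200.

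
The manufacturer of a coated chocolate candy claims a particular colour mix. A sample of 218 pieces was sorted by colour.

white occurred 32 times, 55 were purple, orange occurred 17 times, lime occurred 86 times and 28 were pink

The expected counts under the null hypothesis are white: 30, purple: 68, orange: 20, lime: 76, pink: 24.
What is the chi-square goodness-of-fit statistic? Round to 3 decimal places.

5.051

χ² = (32−30)²/30 + (55−68)²/68 + (17−20)²/20 + (86−76)²/76 + (28−24)²/24
   = 0.1333 + 2.4853 + 0.4500 + 1.3158 + 0.6667
Sum = 5.051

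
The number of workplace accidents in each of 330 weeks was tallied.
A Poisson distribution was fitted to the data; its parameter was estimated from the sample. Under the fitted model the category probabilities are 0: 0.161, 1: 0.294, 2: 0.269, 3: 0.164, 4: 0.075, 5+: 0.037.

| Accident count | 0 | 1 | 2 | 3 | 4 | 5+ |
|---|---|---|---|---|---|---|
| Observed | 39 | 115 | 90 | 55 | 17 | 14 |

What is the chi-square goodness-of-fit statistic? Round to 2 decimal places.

Expected counts E_i = n·p_i: 330×0.161 = 53.13, 330×0.294 = 97.02, 330×0.269 = 88.77, 330×0.164 = 54.12, 330×0.075 = 24.75, 330×0.037 = 12.21.
0: (39 − 53.13)²/53.13 = 199.6569/53.13 = 3.758
1: (115 − 97.02)²/97.02 = 323.2804/97.02 = 3.332
2: (90 − 88.77)²/88.77 = 1.5129/88.77 = 0.017
3: (55 − 54.12)²/54.12 = 0.7744/54.12 = 0.014
4: (17 − 24.75)²/24.75 = 60.0625/24.75 = 2.427
5+: (14 − 12.21)²/12.21 = 3.2041/12.21 = 0.262
Sum = 9.81

9.81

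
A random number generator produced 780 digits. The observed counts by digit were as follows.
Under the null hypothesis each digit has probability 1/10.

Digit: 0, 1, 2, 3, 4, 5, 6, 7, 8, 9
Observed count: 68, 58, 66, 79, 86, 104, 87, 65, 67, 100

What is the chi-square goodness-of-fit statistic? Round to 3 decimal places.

Under H₀ each category has probability 1/10, so each expected count is 780/10 = 78.
cat         O        E   (O−E)²/E
0          68       78     1.2821
1          58       78     5.1282
2          66       78     1.8462
3          79       78     0.0128
4          86       78     0.8205
5         104       78     8.6667
6          87       78     1.0385
7          65       78     2.1667
8          67       78     1.5513
9         100       78     6.2051
Sum = 28.718

28.718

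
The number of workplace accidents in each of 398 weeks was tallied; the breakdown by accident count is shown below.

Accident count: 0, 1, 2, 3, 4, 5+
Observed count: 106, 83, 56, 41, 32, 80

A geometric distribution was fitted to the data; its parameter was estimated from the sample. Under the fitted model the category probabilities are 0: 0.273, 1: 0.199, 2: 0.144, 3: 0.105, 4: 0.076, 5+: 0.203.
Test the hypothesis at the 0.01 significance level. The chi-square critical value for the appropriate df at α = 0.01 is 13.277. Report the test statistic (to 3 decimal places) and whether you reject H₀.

0.401; do not reject

Expected counts E_i = n·p_i: 398×0.273 = 108.654, 398×0.199 = 79.202, 398×0.144 = 57.312, 398×0.105 = 41.79, 398×0.076 = 30.248, 398×0.203 = 80.794.
χ² = (106−108.654)²/108.654 + (83−79.202)²/79.202 + (56−57.312)²/57.312 + (41−41.79)²/41.79 + (32−30.248)²/30.248 + (80−80.794)²/80.794
   = 0.0648 + 0.1821 + 0.0300 + 0.0149 + 0.1015 + 0.0078
Sum = 0.401
df = 4. Since 0.401 < 13.277, we do not reject H₀.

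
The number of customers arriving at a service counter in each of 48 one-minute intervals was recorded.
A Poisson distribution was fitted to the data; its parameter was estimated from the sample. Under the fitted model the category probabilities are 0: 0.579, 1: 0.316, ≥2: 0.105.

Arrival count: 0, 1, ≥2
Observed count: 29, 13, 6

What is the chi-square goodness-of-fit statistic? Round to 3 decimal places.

Expected counts E_i = n·p_i: 48×0.579 = 27.792, 48×0.316 = 15.168, 48×0.105 = 5.04.
0: (29 − 27.792)²/27.792 = 1.459264/27.792 = 0.0525
1: (13 − 15.168)²/15.168 = 4.700224/15.168 = 0.3099
≥2: (6 − 5.04)²/5.04 = 0.9216/5.04 = 0.1829
Sum = 0.545

0.545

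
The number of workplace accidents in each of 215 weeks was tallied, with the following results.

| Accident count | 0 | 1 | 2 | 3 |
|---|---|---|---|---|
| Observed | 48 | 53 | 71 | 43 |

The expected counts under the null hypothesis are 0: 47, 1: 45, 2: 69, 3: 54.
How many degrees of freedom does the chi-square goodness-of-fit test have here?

There are k = 4 categories and no parameters were estimated from the data, so df = 4 − 1 = 3.

3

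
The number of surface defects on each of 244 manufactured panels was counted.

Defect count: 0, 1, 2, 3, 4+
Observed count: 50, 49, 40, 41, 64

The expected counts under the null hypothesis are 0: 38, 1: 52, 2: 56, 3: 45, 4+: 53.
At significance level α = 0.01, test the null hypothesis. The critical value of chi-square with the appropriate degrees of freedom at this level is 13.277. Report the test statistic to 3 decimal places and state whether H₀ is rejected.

11.173; do not reject

χ² = (50−38)²/38 + (49−52)²/52 + (40−56)²/56 + (41−45)²/45 + (64−53)²/53
   = 3.7895 + 0.1731 + 4.5714 + 0.3556 + 2.2830
Sum = 11.173
df = 4. Since 11.173 < 13.277, we do not reject H₀.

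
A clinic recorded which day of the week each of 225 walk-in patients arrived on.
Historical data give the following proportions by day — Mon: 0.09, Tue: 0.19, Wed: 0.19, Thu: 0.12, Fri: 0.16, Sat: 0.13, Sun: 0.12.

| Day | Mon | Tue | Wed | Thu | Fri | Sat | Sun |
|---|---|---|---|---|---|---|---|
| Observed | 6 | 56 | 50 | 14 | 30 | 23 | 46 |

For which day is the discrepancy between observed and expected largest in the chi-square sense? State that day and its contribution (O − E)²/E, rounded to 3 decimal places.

Sun, 13.370

Expected counts E_i = n·p_i: 225×0.09 = 20.25, 225×0.19 = 42.75, 225×0.19 = 42.75, 225×0.12 = 27, 225×0.16 = 36, 225×0.13 = 29.25, 225×0.12 = 27.
cat         O        E   (O−E)²/E
Mon         6    20.25    10.0278
Tue        56    42.75     4.1067
Wed        50    42.75     1.2295
Thu        14       27     6.2593
Fri        30       36     1.0000
Sat        23    29.25     1.3355
Sun        46       27    13.3704
The largest term is for Sun: 13.370.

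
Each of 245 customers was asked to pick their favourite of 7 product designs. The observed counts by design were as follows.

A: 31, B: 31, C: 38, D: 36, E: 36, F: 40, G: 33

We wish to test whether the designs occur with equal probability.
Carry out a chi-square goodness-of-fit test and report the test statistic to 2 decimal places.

Under H₀ each category has probability 1/7, so each expected count is 245/7 = 35.
χ² = (31−35)²/35 + (31−35)²/35 + (38−35)²/35 + (36−35)²/35 + (36−35)²/35 + (40−35)²/35 + (33−35)²/35
   = 0.457 + 0.457 + 0.257 + 0.029 + 0.029 + 0.714 + 0.114
Sum = 2.06

2.06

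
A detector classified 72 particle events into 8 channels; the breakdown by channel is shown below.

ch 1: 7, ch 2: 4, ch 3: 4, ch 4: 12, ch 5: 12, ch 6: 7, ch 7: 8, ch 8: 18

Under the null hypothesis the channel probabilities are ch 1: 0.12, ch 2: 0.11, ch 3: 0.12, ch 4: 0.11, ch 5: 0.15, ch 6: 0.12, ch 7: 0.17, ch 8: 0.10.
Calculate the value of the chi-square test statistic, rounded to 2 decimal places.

Expected counts E_i = n·p_i: 72×0.12 = 8.64, 72×0.11 = 7.92, 72×0.12 = 8.64, 72×0.11 = 7.92, 72×0.15 = 10.8, 72×0.12 = 8.64, 72×0.17 = 12.24, 72×0.10 = 7.2.
ch 1: (7 − 8.64)²/8.64 = 2.6896/8.64 = 0.311
ch 2: (4 − 7.92)²/7.92 = 15.3664/7.92 = 1.940
ch 3: (4 − 8.64)²/8.64 = 21.5296/8.64 = 2.492
ch 4: (12 − 7.92)²/7.92 = 16.6464/7.92 = 2.102
ch 5: (12 − 10.8)²/10.8 = 1.44/10.8 = 0.133
ch 6: (7 − 8.64)²/8.64 = 2.6896/8.64 = 0.311
ch 7: (8 − 12.24)²/12.24 = 17.9776/12.24 = 1.469
ch 8: (18 − 7.2)²/7.2 = 116.64/7.2 = 16.200
Sum = 24.96

24.96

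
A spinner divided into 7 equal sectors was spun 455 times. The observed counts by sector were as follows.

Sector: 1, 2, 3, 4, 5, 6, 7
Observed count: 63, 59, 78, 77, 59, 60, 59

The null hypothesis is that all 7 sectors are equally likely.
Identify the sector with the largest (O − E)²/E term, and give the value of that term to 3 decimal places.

Under H₀ each category has probability 1/7, so each expected count is 455/7 = 65.
1: (63 − 65)²/65 = 4/65 = 0.0615
2: (59 − 65)²/65 = 36/65 = 0.5538
3: (78 − 65)²/65 = 169/65 = 2.6000
4: (77 − 65)²/65 = 144/65 = 2.2154
5: (59 − 65)²/65 = 36/65 = 0.5538
6: (60 − 65)²/65 = 25/65 = 0.3846
7: (59 − 65)²/65 = 36/65 = 0.5538
The largest term is for 3: 2.600.

3, 2.600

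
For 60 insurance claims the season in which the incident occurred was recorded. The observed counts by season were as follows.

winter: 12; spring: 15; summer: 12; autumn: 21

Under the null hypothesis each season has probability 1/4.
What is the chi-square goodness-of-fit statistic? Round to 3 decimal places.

3.600

Expected count for each of the 4 categories: 60/4 = 15.
cat         O        E   (O−E)²/E
winter     12       15     0.6000
spring     15       15     0.0000
summer     12       15     0.6000
autumn     21       15     2.4000
Sum = 3.600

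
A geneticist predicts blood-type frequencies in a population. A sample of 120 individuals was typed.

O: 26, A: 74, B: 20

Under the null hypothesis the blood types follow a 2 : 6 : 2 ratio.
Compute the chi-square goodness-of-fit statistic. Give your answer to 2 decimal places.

Ratio total = 10. Expected counts: 120×2/10 = 24, 120×6/10 = 72, 120×2/10 = 24.
O: (26 − 24)²/24 = 4/24 = 0.167
A: (74 − 72)²/72 = 4/72 = 0.056
B: (20 − 24)²/24 = 16/24 = 0.667
Sum = 0.89

0.89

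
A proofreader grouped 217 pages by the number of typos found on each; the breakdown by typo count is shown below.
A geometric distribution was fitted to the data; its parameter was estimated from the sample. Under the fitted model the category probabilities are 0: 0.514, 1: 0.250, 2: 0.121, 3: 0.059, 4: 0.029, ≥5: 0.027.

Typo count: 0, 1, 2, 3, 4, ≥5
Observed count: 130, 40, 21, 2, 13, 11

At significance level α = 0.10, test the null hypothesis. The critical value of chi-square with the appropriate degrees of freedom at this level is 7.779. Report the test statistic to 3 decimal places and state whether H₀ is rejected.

28.626; reject

Expected counts E_i = n·p_i: 217×0.514 = 111.538, 217×0.250 = 54.25, 217×0.121 = 26.257, 217×0.059 = 12.803, 217×0.029 = 6.293, 217×0.027 = 5.859.
cat         O        E   (O−E)²/E
0         130  111.538     3.0559
1          40    54.25     3.7431
2          21   26.257     1.0525
3           2   12.803     9.1154
4          13    6.293     7.1482
≥5         11    5.859     4.5110
Sum = 28.626
df = 4. Since 28.626 > 7.779, we reject H₀.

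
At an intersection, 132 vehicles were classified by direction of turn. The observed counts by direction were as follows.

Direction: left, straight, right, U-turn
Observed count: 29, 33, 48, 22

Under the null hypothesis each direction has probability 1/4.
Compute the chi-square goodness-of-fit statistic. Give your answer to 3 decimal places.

10.970

Under H₀ each category has probability 1/4, so each expected count is 132/4 = 33.
left: (29 − 33)²/33 = 16/33 = 0.4848
straight: (33 − 33)²/33 = 0/33 = 0.0000
right: (48 − 33)²/33 = 225/33 = 6.8182
U-turn: (22 − 33)²/33 = 121/33 = 3.6667
Sum = 10.970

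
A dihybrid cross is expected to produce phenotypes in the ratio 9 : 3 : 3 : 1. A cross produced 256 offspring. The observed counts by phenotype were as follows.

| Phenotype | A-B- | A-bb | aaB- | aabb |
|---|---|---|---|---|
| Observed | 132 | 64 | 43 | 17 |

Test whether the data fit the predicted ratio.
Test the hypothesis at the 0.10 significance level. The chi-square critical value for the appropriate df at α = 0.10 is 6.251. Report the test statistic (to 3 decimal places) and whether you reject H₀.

6.917; reject

Ratio total = 16. Expected counts: 256×9/16 = 144, 256×3/16 = 48, 256×3/16 = 48, 256×1/16 = 16.
A-B-: (132 − 144)²/144 = 144/144 = 1.0000
A-bb: (64 − 48)²/48 = 256/48 = 5.3333
aaB-: (43 − 48)²/48 = 25/48 = 0.5208
aabb: (17 − 16)²/16 = 1/16 = 0.0625
Sum = 6.917
df = 3. Since 6.917 > 6.251, we reject H₀.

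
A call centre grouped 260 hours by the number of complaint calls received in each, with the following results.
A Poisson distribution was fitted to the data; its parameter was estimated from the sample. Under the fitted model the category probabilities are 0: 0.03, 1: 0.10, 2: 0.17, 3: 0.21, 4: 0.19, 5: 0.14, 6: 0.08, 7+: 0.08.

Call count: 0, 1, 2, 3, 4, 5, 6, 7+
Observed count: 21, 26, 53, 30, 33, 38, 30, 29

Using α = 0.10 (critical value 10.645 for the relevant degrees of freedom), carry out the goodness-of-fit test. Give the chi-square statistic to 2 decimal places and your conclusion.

47.99; reject

Expected counts E_i = n·p_i: 260×0.03 = 7.8, 260×0.10 = 26, 260×0.17 = 44.2, 260×0.21 = 54.6, 260×0.19 = 49.4, 260×0.14 = 36.4, 260×0.08 = 20.8, 260×0.08 = 20.8.
0: (21 − 7.8)²/7.8 = 174.24/7.8 = 22.338
1: (26 − 26)²/26 = 0/26 = 0.000
2: (53 − 44.2)²/44.2 = 77.44/44.2 = 1.752
3: (30 − 54.6)²/54.6 = 605.16/54.6 = 11.084
4: (33 − 49.4)²/49.4 = 268.96/49.4 = 5.445
5: (38 − 36.4)²/36.4 = 2.56/36.4 = 0.070
6: (30 − 20.8)²/20.8 = 84.64/20.8 = 4.069
7+: (29 − 20.8)²/20.8 = 67.24/20.8 = 3.233
Sum = 47.99
df = 6. Since 47.99 > 10.645, we reject H₀.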